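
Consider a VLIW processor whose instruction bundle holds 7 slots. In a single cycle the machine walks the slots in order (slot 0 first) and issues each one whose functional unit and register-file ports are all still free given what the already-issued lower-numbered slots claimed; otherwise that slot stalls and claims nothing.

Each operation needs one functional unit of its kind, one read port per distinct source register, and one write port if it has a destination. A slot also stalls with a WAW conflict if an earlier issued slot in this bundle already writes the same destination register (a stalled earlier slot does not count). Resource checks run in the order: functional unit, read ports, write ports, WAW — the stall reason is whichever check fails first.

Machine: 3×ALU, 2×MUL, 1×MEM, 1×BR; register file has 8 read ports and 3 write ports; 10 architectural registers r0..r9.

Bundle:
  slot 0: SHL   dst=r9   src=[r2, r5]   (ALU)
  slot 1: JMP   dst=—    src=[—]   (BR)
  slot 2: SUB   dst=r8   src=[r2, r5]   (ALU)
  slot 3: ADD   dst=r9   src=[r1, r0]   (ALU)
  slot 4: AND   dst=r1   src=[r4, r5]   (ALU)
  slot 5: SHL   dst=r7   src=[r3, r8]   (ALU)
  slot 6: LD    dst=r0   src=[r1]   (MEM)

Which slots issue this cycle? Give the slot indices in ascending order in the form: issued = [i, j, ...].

[0] ALU needs rd=2 wr=1: ok; after: ALU=2 MUL=2 MEM=1 BR=1, R=6, W=2
[1] BR needs rd=0 wr=0: ok; after: ALU=2 MUL=2 MEM=1 BR=0, R=6, W=2
[2] ALU needs rd=2 wr=1: ok; after: ALU=1 MUL=2 MEM=1 BR=0, R=4, W=1
[3] ALU needs rd=2 wr=1: WAW; after: ALU=1 MUL=2 MEM=1 BR=0, R=4, W=1
[4] ALU needs rd=2 wr=1: ok; after: ALU=0 MUL=2 MEM=1 BR=0, R=2, W=0
[5] ALU needs rd=2 wr=1: FU; after: ALU=0 MUL=2 MEM=1 BR=0, R=2, W=0
[6] MEM needs rd=1 wr=1: WR_PORT; after: ALU=0 MUL=2 MEM=1 BR=0, R=2, W=0

issued = [0, 1, 2, 4]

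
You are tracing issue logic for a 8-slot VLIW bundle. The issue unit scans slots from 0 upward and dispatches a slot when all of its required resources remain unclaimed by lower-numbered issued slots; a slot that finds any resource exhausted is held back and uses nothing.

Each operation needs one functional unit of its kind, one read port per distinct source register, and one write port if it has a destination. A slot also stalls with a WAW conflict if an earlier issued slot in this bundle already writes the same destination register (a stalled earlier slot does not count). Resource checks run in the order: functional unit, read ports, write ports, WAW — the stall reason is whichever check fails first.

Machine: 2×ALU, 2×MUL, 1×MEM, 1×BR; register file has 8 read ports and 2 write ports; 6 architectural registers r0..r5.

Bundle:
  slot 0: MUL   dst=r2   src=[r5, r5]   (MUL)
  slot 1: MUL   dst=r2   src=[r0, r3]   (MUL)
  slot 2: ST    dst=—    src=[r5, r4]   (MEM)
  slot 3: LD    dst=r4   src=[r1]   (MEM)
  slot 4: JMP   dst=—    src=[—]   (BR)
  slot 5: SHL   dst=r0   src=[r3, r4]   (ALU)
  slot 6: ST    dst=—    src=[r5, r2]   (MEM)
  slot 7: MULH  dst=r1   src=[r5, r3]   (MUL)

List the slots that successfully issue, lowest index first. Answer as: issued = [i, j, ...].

slot 0 (MUL): ISSUE — free A2,Mu1,Ld1,B1 rp7 wp1
slot 1 (MUL): stall WAW — free A2,Mu1,Ld1,B1 rp7 wp1
slot 2 (MEM): ISSUE — free A2,Mu1,Ld0,B1 rp5 wp1
slot 3 (MEM): stall FU — free A2,Mu1,Ld0,B1 rp5 wp1
slot 4 (BR): ISSUE — free A2,Mu1,Ld0,B0 rp5 wp1
slot 5 (ALU): ISSUE — free A1,Mu1,Ld0,B0 rp3 wp0
slot 6 (MEM): stall FU — free A1,Mu1,Ld0,B0 rp3 wp0
slot 7 (MUL): stall WR_PORT — free A1,Mu1,Ld0,B0 rp3 wp0

issued = [0, 2, 4, 5]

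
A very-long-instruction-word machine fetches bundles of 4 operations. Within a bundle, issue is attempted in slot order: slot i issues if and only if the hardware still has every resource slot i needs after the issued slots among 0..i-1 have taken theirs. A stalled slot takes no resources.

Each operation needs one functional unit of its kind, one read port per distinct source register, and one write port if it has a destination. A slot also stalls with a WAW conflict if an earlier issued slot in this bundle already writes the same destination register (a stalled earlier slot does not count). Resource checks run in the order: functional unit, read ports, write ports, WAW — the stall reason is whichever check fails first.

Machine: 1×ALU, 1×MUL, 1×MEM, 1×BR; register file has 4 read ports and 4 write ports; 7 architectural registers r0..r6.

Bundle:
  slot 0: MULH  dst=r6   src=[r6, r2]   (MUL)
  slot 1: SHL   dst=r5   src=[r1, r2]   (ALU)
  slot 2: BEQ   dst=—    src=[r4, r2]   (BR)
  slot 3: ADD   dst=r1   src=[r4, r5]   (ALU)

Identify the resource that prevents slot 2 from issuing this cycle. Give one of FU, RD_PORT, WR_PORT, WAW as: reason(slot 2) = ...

  0. MUL→r6 ⇒ go  {1A/0Mu/1Ld/1B | 2r 3w}
  1. ALU→r5 ⇒ go  {0A/0Mu/1Ld/1B | 0r 2w}
  2. BR ⇒ no(RD_PORT)  {0A/0Mu/1Ld/1B | 0r 2w}
  3. ALU→r1 ⇒ no(FU)  {0A/0Mu/1Ld/1B | 0r 2w}

reason(slot 2) = RD_PORT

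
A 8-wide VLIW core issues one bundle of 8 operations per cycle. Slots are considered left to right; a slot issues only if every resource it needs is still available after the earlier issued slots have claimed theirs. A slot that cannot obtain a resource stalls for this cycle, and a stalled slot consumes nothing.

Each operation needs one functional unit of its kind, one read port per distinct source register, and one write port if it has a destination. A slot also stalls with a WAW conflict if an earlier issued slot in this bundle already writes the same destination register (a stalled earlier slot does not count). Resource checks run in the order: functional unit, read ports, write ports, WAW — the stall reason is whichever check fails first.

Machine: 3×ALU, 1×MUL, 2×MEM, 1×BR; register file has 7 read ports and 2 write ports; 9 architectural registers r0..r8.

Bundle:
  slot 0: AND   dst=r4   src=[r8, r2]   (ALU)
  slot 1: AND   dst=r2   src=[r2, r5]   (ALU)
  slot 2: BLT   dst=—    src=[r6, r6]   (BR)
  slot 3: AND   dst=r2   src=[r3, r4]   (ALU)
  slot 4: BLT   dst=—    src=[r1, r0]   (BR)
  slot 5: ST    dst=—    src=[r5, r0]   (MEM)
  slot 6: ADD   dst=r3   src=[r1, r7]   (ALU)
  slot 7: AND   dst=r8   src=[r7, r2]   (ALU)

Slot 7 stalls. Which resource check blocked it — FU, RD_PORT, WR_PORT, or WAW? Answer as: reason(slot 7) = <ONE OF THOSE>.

[0] ALU needs rd=2 wr=1: ok; after: ALU=2 MUL=1 MEM=2 BR=1, R=5, W=1
[1] ALU needs rd=2 wr=1: ok; after: ALU=1 MUL=1 MEM=2 BR=1, R=3, W=0
[2] BR needs rd=1 wr=0: ok; after: ALU=1 MUL=1 MEM=2 BR=0, R=2, W=0
[3] ALU needs rd=2 wr=1: WR_PORT; after: ALU=1 MUL=1 MEM=2 BR=0, R=2, W=0
[4] BR needs rd=2 wr=0: FU; after: ALU=1 MUL=1 MEM=2 BR=0, R=2, W=0
[5] MEM needs rd=2 wr=0: ok; after: ALU=1 MUL=1 MEM=1 BR=0, R=0, W=0
[6] ALU needs rd=2 wr=1: RD_PORT; after: ALU=1 MUL=1 MEM=1 BR=0, R=0, W=0
[7] ALU needs rd=2 wr=1: RD_PORT; after: ALU=1 MUL=1 MEM=1 BR=0, R=0, W=0

reason(slot 7) = RD_PORT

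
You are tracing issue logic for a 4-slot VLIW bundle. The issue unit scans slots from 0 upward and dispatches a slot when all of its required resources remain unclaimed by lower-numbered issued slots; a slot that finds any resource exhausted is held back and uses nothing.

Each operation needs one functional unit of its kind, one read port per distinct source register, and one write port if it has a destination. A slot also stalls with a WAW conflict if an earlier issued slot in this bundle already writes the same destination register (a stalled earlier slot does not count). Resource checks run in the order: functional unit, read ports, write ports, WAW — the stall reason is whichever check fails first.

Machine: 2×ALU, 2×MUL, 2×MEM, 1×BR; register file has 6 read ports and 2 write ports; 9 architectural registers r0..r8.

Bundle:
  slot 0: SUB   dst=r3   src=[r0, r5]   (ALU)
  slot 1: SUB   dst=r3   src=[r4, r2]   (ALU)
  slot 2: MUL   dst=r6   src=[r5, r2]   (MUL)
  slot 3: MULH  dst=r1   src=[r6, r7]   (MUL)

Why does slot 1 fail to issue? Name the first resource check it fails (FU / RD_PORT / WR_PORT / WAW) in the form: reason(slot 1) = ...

  0. ALU→r3 ⇒ go  {1A/2Mu/2Ld/1B | 4r 1w}
  1. ALU→r3 ⇒ no(WAW)  {1A/2Mu/2Ld/1B | 4r 1w}
  2. MUL→r6 ⇒ go  {1A/1Mu/2Ld/1B | 2r 0w}
  3. MUL→r1 ⇒ no(WR_PORT)  {1A/1Mu/2Ld/1B | 2r 0w}

reason(slot 1) = WAW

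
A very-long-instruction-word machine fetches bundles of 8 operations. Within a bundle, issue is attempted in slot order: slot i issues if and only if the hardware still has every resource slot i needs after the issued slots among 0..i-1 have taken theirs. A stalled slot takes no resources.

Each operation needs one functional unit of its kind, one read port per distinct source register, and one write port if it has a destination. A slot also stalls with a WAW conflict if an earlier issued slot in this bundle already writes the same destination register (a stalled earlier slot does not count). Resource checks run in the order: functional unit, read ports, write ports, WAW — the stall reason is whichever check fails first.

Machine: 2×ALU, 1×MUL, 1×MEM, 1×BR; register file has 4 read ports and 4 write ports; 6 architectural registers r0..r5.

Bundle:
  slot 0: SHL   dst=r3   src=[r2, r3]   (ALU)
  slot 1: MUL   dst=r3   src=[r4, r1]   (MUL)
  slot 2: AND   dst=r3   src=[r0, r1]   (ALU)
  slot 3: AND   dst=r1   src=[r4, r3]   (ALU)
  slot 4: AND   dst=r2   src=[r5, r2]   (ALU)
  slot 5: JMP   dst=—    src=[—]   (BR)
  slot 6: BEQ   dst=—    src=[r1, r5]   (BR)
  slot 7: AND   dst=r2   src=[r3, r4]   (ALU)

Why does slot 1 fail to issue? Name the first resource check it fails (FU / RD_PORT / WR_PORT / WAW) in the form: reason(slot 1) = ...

reason(slot 1) = WAW

(0) want 1×ALU +2rd +1wr — yes → AL1|MU1|ME1|BR1|rd2|wr3
(1) want 1×MUL +2rd +1wr — WAW → AL1|MU1|ME1|BR1|rd2|wr3
(2) want 1×ALU +2rd +1wr — WAW → AL1|MU1|ME1|BR1|rd2|wr3
(3) want 1×ALU +2rd +1wr — yes → AL0|MU1|ME1|BR1|rd0|wr2
(4) want 1×ALU +2rd +1wr — FU → AL0|MU1|ME1|BR1|rd0|wr2
(5) want 1×BR +0rd +0wr — yes → AL0|MU1|ME1|BR0|rd0|wr2
(6) want 1×BR +2rd +0wr — FU → AL0|MU1|ME1|BR0|rd0|wr2
(7) want 1×ALU +2rd +1wr — FU → AL0|MU1|ME1|BR0|rd0|wr2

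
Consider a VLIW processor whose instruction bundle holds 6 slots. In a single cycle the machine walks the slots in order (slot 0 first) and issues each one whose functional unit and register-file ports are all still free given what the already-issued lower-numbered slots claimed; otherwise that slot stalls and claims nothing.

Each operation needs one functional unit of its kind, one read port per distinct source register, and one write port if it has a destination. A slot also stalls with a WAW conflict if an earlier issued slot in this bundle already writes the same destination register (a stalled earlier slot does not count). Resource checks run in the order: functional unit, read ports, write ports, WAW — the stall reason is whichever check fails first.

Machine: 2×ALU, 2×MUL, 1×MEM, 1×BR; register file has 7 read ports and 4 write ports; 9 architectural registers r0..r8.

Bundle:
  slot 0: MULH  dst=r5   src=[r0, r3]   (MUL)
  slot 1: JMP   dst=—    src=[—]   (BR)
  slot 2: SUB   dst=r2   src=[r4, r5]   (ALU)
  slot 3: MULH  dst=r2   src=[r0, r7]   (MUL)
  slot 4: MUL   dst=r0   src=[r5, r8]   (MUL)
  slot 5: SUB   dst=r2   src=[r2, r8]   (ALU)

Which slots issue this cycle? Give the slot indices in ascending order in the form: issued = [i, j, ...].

issued = [0, 1, 2, 4]

  0. MUL→r5 ⇒ go  {2A/1Mu/1Ld/1B | 5r 3w}
  1. BR ⇒ go  {2A/1Mu/1Ld/0B | 5r 3w}
  2. ALU→r2 ⇒ go  {1A/1Mu/1Ld/0B | 3r 2w}
  3. MUL→r2 ⇒ no(WAW)  {1A/1Mu/1Ld/0B | 3r 2w}
  4. MUL→r0 ⇒ go  {1A/0Mu/1Ld/0B | 1r 1w}
  5. ALU→r2 ⇒ no(RD_PORT)  {1A/0Mu/1Ld/0B | 1r 1w}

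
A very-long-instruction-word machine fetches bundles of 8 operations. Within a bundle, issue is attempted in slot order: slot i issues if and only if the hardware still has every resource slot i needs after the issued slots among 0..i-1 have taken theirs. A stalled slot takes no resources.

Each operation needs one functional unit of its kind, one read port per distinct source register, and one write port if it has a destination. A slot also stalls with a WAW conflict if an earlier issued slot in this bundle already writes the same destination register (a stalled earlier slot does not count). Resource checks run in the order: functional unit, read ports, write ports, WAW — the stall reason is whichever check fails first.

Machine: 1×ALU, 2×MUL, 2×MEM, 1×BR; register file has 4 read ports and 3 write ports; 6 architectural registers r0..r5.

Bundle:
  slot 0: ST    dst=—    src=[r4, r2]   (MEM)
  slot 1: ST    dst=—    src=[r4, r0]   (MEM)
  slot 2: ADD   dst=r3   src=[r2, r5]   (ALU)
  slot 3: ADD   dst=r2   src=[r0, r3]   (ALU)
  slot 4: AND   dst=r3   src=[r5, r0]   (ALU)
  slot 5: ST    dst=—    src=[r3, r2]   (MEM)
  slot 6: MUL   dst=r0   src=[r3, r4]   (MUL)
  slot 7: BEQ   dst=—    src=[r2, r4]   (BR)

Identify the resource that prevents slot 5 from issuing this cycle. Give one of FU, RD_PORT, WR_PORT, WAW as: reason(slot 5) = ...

reason(slot 5) = FU

slot 0 (MEM): ISSUE — free A1,Mu2,Ld1,B1 rp2 wp3
slot 1 (MEM): ISSUE — free A1,Mu2,Ld0,B1 rp0 wp3
slot 2 (ALU): stall RD_PORT — free A1,Mu2,Ld0,B1 rp0 wp3
slot 3 (ALU): stall RD_PORT — free A1,Mu2,Ld0,B1 rp0 wp3
slot 4 (ALU): stall RD_PORT — free A1,Mu2,Ld0,B1 rp0 wp3
slot 5 (MEM): stall FU — free A1,Mu2,Ld0,B1 rp0 wp3
slot 6 (MUL): stall RD_PORT — free A1,Mu2,Ld0,B1 rp0 wp3
slot 7 (BR): stall RD_PORT — free A1,Mu2,Ld0,B1 rp0 wp3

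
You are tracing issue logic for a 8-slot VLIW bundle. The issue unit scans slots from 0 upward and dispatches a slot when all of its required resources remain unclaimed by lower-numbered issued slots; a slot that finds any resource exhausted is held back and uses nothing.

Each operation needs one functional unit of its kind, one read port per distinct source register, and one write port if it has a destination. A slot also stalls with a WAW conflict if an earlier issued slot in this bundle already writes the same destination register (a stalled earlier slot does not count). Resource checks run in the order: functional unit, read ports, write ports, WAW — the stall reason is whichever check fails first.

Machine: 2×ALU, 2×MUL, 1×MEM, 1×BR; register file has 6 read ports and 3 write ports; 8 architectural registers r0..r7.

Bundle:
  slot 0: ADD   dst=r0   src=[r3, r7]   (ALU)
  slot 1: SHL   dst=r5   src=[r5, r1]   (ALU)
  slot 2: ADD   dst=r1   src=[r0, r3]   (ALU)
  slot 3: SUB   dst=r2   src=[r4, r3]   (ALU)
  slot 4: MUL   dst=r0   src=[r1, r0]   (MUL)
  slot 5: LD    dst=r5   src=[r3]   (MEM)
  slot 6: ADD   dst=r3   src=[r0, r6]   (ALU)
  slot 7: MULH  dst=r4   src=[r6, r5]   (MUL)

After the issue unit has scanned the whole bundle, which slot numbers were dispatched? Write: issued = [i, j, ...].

(0) want 1×ALU +2rd +1wr — yes → AL1|MU2|ME1|BR1|rd4|wr2
(1) want 1×ALU +2rd +1wr — yes → AL0|MU2|ME1|BR1|rd2|wr1
(2) want 1×ALU +2rd +1wr — FU → AL0|MU2|ME1|BR1|rd2|wr1
(3) want 1×ALU +2rd +1wr — FU → AL0|MU2|ME1|BR1|rd2|wr1
(4) want 1×MUL +2rd +1wr — WAW → AL0|MU2|ME1|BR1|rd2|wr1
(5) want 1×MEM +1rd +1wr — WAW → AL0|MU2|ME1|BR1|rd2|wr1
(6) want 1×ALU +2rd +1wr — FU → AL0|MU2|ME1|BR1|rd2|wr1
(7) want 1×MUL +2rd +1wr — yes → AL0|MU1|ME1|BR1|rd0|wr0

issued = [0, 1, 7]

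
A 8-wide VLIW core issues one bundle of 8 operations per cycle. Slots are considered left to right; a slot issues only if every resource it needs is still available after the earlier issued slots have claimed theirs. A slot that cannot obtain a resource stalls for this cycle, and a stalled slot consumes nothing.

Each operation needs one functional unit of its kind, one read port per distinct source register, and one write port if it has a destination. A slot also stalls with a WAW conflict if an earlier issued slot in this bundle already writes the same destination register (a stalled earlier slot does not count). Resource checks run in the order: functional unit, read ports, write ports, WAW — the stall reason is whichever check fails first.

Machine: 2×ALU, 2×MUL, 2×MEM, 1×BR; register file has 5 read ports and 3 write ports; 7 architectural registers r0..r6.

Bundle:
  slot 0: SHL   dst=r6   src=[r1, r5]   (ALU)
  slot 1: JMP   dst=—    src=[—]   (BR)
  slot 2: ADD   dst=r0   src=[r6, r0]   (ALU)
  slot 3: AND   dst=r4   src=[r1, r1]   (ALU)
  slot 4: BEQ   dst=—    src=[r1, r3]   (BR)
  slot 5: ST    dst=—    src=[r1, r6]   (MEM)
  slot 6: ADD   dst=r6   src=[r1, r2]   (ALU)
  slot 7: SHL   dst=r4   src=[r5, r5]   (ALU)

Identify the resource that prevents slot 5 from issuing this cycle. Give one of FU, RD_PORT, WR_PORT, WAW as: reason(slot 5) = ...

reason(slot 5) = RD_PORT

[0] ALU needs rd=2 wr=1: ok; after: ALU=1 MUL=2 MEM=2 BR=1, R=3, W=2
[1] BR needs rd=0 wr=0: ok; after: ALU=1 MUL=2 MEM=2 BR=0, R=3, W=2
[2] ALU needs rd=2 wr=1: ok; after: ALU=0 MUL=2 MEM=2 BR=0, R=1, W=1
[3] ALU needs rd=1 wr=1: FU; after: ALU=0 MUL=2 MEM=2 BR=0, R=1, W=1
[4] BR needs rd=2 wr=0: FU; after: ALU=0 MUL=2 MEM=2 BR=0, R=1, W=1
[5] MEM needs rd=2 wr=0: RD_PORT; after: ALU=0 MUL=2 MEM=2 BR=0, R=1, W=1
[6] ALU needs rd=2 wr=1: FU; after: ALU=0 MUL=2 MEM=2 BR=0, R=1, W=1
[7] ALU needs rd=1 wr=1: FU; after: ALU=0 MUL=2 MEM=2 BR=0, R=1, W=1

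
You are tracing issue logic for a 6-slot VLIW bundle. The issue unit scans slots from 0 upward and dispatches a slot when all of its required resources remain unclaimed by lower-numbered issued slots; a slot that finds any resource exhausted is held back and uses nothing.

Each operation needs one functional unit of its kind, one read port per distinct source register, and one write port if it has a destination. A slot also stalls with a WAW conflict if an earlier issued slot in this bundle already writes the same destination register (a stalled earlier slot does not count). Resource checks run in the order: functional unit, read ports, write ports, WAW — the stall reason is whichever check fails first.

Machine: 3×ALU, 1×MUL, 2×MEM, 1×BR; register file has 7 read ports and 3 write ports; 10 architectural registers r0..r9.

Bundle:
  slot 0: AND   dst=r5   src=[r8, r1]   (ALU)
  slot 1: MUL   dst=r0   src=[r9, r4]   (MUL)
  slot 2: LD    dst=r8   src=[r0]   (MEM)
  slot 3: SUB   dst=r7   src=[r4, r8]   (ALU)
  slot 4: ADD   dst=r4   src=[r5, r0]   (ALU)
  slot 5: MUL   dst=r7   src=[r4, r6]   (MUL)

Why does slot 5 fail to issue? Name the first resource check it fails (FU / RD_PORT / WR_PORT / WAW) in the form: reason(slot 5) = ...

reason(slot 5) = FU

slot 0 (ALU): ISSUE — free A2,Mu1,Ld2,B1 rp5 wp2
slot 1 (MUL): ISSUE — free A2,Mu0,Ld2,B1 rp3 wp1
slot 2 (MEM): ISSUE — free A2,Mu0,Ld1,B1 rp2 wp0
slot 3 (ALU): stall WR_PORT — free A2,Mu0,Ld1,B1 rp2 wp0
slot 4 (ALU): stall WR_PORT — free A2,Mu0,Ld1,B1 rp2 wp0
slot 5 (MUL): stall FU — free A2,Mu0,Ld1,B1 rp2 wp0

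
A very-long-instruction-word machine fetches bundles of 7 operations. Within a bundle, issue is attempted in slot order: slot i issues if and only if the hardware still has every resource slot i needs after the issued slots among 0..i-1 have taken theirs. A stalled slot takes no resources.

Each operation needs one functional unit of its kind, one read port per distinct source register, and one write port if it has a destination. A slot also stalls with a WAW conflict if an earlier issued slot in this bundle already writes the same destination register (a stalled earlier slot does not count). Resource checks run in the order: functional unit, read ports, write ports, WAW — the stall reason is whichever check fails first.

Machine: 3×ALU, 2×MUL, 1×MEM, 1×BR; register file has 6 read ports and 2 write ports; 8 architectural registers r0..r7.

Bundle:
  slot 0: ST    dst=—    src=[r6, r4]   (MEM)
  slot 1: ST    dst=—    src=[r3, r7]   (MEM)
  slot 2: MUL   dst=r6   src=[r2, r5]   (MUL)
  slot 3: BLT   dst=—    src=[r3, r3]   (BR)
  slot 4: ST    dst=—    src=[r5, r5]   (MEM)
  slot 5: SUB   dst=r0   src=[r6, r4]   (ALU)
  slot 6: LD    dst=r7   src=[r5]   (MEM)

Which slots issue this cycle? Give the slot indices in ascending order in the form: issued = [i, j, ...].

slot 0 (MEM): ISSUE — free A3,Mu2,Ld0,B1 rp4 wp2
slot 1 (MEM): stall FU — free A3,Mu2,Ld0,B1 rp4 wp2
slot 2 (MUL): ISSUE — free A3,Mu1,Ld0,B1 rp2 wp1
slot 3 (BR): ISSUE — free A3,Mu1,Ld0,B0 rp1 wp1
slot 4 (MEM): stall FU — free A3,Mu1,Ld0,B0 rp1 wp1
slot 5 (ALU): stall RD_PORT — free A3,Mu1,Ld0,B0 rp1 wp1
slot 6 (MEM): stall FU — free A3,Mu1,Ld0,B0 rp1 wp1

issued = [0, 2, 3]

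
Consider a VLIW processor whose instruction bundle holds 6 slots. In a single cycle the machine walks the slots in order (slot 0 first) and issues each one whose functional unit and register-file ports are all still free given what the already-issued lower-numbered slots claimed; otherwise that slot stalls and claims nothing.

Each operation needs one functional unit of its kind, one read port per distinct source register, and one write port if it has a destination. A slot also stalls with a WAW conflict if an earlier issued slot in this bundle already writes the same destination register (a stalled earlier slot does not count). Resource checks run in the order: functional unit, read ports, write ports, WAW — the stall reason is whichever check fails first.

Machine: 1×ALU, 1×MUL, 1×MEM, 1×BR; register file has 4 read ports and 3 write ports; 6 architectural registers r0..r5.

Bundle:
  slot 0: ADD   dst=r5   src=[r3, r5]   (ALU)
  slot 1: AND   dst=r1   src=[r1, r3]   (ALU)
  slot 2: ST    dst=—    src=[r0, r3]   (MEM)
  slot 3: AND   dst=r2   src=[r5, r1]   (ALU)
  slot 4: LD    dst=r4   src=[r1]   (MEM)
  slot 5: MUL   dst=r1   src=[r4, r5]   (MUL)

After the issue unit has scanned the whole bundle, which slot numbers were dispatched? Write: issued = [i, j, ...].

  0. ALU→r5 ⇒ go  {0A/1Mu/1Ld/1B | 2r 2w}
  1. ALU→r1 ⇒ no(FU)  {0A/1Mu/1Ld/1B | 2r 2w}
  2. MEM ⇒ go  {0A/1Mu/0Ld/1B | 0r 2w}
  3. ALU→r2 ⇒ no(FU)  {0A/1Mu/0Ld/1B | 0r 2w}
  4. MEM→r4 ⇒ no(FU)  {0A/1Mu/0Ld/1B | 0r 2w}
  5. MUL→r1 ⇒ no(RD_PORT)  {0A/1Mu/0Ld/1B | 0r 2w}

issued = [0, 2]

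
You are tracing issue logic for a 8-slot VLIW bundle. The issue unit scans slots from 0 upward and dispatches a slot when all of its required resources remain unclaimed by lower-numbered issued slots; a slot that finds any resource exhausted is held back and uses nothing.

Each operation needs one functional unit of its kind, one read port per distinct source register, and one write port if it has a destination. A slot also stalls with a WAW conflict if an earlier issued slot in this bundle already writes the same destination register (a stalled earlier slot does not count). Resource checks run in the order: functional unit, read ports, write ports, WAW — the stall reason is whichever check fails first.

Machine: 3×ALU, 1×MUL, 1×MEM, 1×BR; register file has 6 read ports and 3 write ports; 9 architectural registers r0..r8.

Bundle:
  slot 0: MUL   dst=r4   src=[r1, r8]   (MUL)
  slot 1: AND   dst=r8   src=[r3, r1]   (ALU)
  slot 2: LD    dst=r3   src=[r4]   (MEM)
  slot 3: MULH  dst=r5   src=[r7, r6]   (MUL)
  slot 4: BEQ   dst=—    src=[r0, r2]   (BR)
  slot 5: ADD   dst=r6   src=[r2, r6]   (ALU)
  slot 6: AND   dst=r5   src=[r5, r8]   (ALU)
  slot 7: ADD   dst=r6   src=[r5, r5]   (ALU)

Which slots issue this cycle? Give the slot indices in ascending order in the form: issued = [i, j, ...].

slot 0 (MUL): ISSUE — free A3,Mu0,Ld1,B1 rp4 wp2
slot 1 (ALU): ISSUE — free A2,Mu0,Ld1,B1 rp2 wp1
slot 2 (MEM): ISSUE — free A2,Mu0,Ld0,B1 rp1 wp0
slot 3 (MUL): stall FU — free A2,Mu0,Ld0,B1 rp1 wp0
slot 4 (BR): stall RD_PORT — free A2,Mu0,Ld0,B1 rp1 wp0
slot 5 (ALU): stall RD_PORT — free A2,Mu0,Ld0,B1 rp1 wp0
slot 6 (ALU): stall RD_PORT — free A2,Mu0,Ld0,B1 rp1 wp0
slot 7 (ALU): stall WR_PORT — free A2,Mu0,Ld0,B1 rp1 wp0

issued = [0, 1, 2]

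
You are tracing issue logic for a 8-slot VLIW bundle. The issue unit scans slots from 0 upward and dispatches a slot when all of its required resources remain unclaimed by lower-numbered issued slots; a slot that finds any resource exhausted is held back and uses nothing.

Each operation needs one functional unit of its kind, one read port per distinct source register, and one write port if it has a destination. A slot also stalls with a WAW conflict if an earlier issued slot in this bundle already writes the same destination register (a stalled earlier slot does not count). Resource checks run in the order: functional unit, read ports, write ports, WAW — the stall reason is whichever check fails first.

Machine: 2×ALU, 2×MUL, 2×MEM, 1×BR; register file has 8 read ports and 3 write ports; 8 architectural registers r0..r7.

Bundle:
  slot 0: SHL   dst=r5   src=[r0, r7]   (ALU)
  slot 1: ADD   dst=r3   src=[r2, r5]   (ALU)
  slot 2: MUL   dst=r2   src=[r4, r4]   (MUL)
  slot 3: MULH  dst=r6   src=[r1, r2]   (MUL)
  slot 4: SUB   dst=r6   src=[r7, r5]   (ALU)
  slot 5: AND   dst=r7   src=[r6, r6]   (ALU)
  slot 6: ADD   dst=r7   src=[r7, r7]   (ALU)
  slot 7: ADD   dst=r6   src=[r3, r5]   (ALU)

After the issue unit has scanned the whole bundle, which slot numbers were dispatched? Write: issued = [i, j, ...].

slot 0 (ALU): ISSUE — free A1,Mu2,Ld2,B1 rp6 wp2
slot 1 (ALU): ISSUE — free A0,Mu2,Ld2,B1 rp4 wp1
slot 2 (MUL): ISSUE — free A0,Mu1,Ld2,B1 rp3 wp0
slot 3 (MUL): stall WR_PORT — free A0,Mu1,Ld2,B1 rp3 wp0
slot 4 (ALU): stall FU — free A0,Mu1,Ld2,B1 rp3 wp0
slot 5 (ALU): stall FU — free A0,Mu1,Ld2,B1 rp3 wp0
slot 6 (ALU): stall FU — free A0,Mu1,Ld2,B1 rp3 wp0
slot 7 (ALU): stall FU — free A0,Mu1,Ld2,B1 rp3 wp0

issued = [0, 1, 2]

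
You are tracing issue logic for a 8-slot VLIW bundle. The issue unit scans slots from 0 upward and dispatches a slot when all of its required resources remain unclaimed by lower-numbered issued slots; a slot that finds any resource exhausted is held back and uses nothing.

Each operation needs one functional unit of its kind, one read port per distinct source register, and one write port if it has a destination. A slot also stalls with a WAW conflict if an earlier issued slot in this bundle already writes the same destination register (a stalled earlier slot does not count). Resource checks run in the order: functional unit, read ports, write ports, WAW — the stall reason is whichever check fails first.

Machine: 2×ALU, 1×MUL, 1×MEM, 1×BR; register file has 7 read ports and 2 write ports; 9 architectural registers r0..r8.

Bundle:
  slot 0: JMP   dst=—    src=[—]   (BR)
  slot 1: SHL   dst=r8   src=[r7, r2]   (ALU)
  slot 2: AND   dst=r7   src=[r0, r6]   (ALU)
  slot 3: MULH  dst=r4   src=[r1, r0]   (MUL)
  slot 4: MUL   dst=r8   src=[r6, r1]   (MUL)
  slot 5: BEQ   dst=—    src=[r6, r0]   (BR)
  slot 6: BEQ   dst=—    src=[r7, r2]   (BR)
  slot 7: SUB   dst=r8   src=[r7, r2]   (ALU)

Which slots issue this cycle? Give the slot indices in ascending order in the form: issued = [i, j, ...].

[0] BR needs rd=0 wr=0: ok; after: ALU=2 MUL=1 MEM=1 BR=0, R=7, W=2
[1] ALU needs rd=2 wr=1: ok; after: ALU=1 MUL=1 MEM=1 BR=0, R=5, W=1
[2] ALU needs rd=2 wr=1: ok; after: ALU=0 MUL=1 MEM=1 BR=0, R=3, W=0
[3] MUL needs rd=2 wr=1: WR_PORT; after: ALU=0 MUL=1 MEM=1 BR=0, R=3, W=0
[4] MUL needs rd=2 wr=1: WR_PORT; after: ALU=0 MUL=1 MEM=1 BR=0, R=3, W=0
[5] BR needs rd=2 wr=0: FU; after: ALU=0 MUL=1 MEM=1 BR=0, R=3, W=0
[6] BR needs rd=2 wr=0: FU; after: ALU=0 MUL=1 MEM=1 BR=0, R=3, W=0
[7] ALU needs rd=2 wr=1: FU; after: ALU=0 MUL=1 MEM=1 BR=0, R=3, W=0

issued = [0, 1, 2]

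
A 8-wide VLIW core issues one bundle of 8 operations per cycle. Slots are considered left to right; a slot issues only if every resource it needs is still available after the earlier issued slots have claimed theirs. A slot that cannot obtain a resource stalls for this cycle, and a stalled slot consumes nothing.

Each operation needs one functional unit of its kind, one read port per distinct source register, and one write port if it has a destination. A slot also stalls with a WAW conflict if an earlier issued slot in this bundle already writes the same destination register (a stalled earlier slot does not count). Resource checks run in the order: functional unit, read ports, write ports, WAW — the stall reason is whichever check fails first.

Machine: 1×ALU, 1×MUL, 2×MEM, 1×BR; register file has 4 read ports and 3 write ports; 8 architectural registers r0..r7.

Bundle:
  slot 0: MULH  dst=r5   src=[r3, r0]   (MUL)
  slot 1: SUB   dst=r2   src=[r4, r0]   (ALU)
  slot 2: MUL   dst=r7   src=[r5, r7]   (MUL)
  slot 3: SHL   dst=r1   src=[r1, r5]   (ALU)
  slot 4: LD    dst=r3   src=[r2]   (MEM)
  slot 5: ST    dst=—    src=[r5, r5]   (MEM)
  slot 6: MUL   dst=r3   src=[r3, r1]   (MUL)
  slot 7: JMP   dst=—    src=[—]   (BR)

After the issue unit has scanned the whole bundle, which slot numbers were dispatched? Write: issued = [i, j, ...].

issued = [0, 1, 7]

[0] MUL needs rd=2 wr=1: ok; after: ALU=1 MUL=0 MEM=2 BR=1, R=2, W=2
[1] ALU needs rd=2 wr=1: ok; after: ALU=0 MUL=0 MEM=2 BR=1, R=0, W=1
[2] MUL needs rd=2 wr=1: FU; after: ALU=0 MUL=0 MEM=2 BR=1, R=0, W=1
[3] ALU needs rd=2 wr=1: FU; after: ALU=0 MUL=0 MEM=2 BR=1, R=0, W=1
[4] MEM needs rd=1 wr=1: RD_PORT; after: ALU=0 MUL=0 MEM=2 BR=1, R=0, W=1
[5] MEM needs rd=1 wr=0: RD_PORT; after: ALU=0 MUL=0 MEM=2 BR=1, R=0, W=1
[6] MUL needs rd=2 wr=1: FU; after: ALU=0 MUL=0 MEM=2 BR=1, R=0, W=1
[7] BR needs rd=0 wr=0: ok; after: ALU=0 MUL=0 MEM=2 BR=0, R=0, W=1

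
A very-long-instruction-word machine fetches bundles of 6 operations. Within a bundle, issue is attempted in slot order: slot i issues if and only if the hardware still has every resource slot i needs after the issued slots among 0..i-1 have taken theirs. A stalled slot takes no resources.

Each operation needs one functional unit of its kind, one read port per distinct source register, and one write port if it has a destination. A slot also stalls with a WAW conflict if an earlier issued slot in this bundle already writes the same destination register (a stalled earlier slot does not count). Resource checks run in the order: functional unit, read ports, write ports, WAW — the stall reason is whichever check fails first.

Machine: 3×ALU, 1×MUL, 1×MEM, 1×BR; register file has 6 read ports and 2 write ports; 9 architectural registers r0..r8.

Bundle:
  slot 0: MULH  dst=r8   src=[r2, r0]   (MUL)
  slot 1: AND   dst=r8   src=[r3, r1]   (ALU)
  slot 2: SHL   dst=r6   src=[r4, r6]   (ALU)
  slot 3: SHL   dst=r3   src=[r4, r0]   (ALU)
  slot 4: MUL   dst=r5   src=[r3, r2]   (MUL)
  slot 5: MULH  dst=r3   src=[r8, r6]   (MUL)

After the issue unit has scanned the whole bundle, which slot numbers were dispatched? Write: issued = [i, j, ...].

slot 0 (MUL): ISSUE — free A3,Mu0,Ld1,B1 rp4 wp1
slot 1 (ALU): stall WAW — free A3,Mu0,Ld1,B1 rp4 wp1
slot 2 (ALU): ISSUE — free A2,Mu0,Ld1,B1 rp2 wp0
slot 3 (ALU): stall WR_PORT — free A2,Mu0,Ld1,B1 rp2 wp0
slot 4 (MUL): stall FU — free A2,Mu0,Ld1,B1 rp2 wp0
slot 5 (MUL): stall FU — free A2,Mu0,Ld1,B1 rp2 wp0

issued = [0, 2]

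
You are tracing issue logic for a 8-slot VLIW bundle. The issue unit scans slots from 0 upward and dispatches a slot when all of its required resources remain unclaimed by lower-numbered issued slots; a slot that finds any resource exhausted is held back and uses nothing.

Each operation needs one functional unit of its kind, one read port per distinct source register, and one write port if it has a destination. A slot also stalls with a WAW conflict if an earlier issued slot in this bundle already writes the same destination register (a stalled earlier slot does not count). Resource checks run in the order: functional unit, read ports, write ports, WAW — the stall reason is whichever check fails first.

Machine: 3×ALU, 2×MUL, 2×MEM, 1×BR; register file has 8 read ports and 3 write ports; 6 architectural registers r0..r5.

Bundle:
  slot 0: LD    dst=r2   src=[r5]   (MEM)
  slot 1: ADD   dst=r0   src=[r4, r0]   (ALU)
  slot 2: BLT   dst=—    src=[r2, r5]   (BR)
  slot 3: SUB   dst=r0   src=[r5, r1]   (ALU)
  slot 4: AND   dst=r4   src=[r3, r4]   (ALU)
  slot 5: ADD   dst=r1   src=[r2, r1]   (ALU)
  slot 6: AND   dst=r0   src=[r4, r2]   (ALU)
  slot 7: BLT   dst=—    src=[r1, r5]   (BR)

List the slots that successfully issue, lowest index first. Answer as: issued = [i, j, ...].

issued = [0, 1, 2, 4]

#0 MEM src=r5 dispatched  <A:3 Mu:2 Ld:1 B:1 rd:7 wr:2>
#1 ALU src=r4,r0 dispatched  <A:2 Mu:2 Ld:1 B:1 rd:5 wr:1>
#2 BR src=r2,r5 dispatched  <A:2 Mu:2 Ld:1 B:0 rd:3 wr:1>
#3 ALU src=r5,r1 held:WAW  <A:2 Mu:2 Ld:1 B:0 rd:3 wr:1>
#4 ALU src=r3,r4 dispatched  <A:1 Mu:2 Ld:1 B:0 rd:1 wr:0>
#5 ALU src=r2,r1 held:RD_PORT  <A:1 Mu:2 Ld:1 B:0 rd:1 wr:0>
#6 ALU src=r4,r2 held:RD_PORT  <A:1 Mu:2 Ld:1 B:0 rd:1 wr:0>
#7 BR src=r1,r5 held:FU  <A:1 Mu:2 Ld:1 B:0 rd:1 wr:0>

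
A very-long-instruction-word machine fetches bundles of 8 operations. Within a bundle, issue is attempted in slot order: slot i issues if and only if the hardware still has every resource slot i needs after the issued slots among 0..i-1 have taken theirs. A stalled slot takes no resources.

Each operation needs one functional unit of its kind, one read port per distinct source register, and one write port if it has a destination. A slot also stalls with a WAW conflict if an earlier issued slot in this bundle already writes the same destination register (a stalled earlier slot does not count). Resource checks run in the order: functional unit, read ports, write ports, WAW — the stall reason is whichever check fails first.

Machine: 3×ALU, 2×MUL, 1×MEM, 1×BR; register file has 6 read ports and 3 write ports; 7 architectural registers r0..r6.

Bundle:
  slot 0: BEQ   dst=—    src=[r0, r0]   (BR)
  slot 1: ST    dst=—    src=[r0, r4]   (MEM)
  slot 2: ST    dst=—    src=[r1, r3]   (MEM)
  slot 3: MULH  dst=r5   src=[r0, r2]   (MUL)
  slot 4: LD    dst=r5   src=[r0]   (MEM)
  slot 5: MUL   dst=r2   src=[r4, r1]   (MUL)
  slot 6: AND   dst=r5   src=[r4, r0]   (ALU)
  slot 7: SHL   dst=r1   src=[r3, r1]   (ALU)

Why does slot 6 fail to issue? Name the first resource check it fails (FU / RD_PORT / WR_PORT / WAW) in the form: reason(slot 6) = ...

reason(slot 6) = RD_PORT

  0. BR ⇒ go  {3A/2Mu/1Ld/0B | 5r 3w}
  1. MEM ⇒ go  {3A/2Mu/0Ld/0B | 3r 3w}
  2. MEM ⇒ no(FU)  {3A/2Mu/0Ld/0B | 3r 3w}
  3. MUL→r5 ⇒ go  {3A/1Mu/0Ld/0B | 1r 2w}
  4. MEM→r5 ⇒ no(FU)  {3A/1Mu/0Ld/0B | 1r 2w}
  5. MUL→r2 ⇒ no(RD_PORT)  {3A/1Mu/0Ld/0B | 1r 2w}
  6. ALU→r5 ⇒ no(RD_PORT)  {3A/1Mu/0Ld/0B | 1r 2w}
  7. ALU→r1 ⇒ no(RD_PORT)  {3A/1Mu/0Ld/0B | 1r 2w}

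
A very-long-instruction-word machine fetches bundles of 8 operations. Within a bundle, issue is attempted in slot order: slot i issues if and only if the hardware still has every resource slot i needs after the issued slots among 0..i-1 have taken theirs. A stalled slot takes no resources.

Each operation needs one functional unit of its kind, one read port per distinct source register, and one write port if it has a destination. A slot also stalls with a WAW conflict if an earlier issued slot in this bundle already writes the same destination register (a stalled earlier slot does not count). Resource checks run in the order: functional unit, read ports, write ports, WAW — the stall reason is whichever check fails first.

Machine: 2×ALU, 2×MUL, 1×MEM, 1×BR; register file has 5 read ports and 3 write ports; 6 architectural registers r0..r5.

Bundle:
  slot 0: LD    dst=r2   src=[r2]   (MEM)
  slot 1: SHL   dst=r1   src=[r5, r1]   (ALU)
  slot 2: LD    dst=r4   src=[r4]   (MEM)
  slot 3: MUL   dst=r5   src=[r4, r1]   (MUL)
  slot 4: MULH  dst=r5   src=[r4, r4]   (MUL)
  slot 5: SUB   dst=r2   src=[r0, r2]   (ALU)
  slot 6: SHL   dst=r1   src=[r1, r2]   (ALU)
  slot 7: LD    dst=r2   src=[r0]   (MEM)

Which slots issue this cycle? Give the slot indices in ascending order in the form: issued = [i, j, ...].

  0. MEM→r2 ⇒ go  {2A/2Mu/0Ld/1B | 4r 2w}
  1. ALU→r1 ⇒ go  {1A/2Mu/0Ld/1B | 2r 1w}
  2. MEM→r4 ⇒ no(FU)  {1A/2Mu/0Ld/1B | 2r 1w}
  3. MUL→r5 ⇒ go  {1A/1Mu/0Ld/1B | 0r 0w}
  4. MUL→r5 ⇒ no(RD_PORT)  {1A/1Mu/0Ld/1B | 0r 0w}
  5. ALU→r2 ⇒ no(RD_PORT)  {1A/1Mu/0Ld/1B | 0r 0w}
  6. ALU→r1 ⇒ no(RD_PORT)  {1A/1Mu/0Ld/1B | 0r 0w}
  7. MEM→r2 ⇒ no(FU)  {1A/1Mu/0Ld/1B | 0r 0w}

issued = [0, 1, 3]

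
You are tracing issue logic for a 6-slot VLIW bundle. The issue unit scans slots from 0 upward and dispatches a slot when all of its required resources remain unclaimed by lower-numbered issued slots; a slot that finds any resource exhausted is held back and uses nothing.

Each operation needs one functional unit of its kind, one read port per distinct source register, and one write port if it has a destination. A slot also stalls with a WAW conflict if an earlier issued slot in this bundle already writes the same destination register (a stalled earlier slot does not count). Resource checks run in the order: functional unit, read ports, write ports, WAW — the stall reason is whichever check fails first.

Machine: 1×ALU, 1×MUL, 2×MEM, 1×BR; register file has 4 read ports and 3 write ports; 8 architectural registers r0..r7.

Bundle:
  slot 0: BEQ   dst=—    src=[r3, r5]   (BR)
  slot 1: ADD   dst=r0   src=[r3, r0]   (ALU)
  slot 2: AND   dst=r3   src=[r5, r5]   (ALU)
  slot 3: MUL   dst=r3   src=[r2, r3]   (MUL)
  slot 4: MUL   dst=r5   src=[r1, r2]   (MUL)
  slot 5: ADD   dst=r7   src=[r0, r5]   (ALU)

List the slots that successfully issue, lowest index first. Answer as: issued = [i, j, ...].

slot 0 (BR): ISSUE — free A1,Mu1,Ld2,B0 rp2 wp3
slot 1 (ALU): ISSUE — free A0,Mu1,Ld2,B0 rp0 wp2
slot 2 (ALU): stall FU — free A0,Mu1,Ld2,B0 rp0 wp2
slot 3 (MUL): stall RD_PORT — free A0,Mu1,Ld2,B0 rp0 wp2
slot 4 (MUL): stall RD_PORT — free A0,Mu1,Ld2,B0 rp0 wp2
slot 5 (ALU): stall FU — free A0,Mu1,Ld2,B0 rp0 wp2

issued = [0, 1]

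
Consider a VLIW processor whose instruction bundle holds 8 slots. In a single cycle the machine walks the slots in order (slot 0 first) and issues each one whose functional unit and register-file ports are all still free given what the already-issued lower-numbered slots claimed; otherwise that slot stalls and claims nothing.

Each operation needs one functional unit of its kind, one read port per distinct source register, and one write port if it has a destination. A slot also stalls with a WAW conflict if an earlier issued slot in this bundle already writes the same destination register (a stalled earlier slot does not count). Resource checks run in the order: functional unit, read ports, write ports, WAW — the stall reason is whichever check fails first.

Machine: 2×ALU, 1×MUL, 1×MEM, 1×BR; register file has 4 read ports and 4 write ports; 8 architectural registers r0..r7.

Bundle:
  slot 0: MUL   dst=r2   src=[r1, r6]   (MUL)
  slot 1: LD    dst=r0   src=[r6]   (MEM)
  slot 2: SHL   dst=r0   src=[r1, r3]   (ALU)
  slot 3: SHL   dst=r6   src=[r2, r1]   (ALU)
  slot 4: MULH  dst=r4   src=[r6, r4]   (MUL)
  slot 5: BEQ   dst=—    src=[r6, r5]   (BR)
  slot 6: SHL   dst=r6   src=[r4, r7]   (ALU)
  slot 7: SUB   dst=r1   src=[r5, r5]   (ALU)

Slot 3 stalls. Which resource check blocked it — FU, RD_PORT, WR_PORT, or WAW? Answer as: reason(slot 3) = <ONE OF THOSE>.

reason(slot 3) = RD_PORT

  0. MUL→r2 ⇒ go  {2A/0Mu/1Ld/1B | 2r 3w}
  1. MEM→r0 ⇒ go  {2A/0Mu/0Ld/1B | 1r 2w}
  2. ALU→r0 ⇒ no(RD_PORT)  {2A/0Mu/0Ld/1B | 1r 2w}
  3. ALU→r6 ⇒ no(RD_PORT)  {2A/0Mu/0Ld/1B | 1r 2w}
  4. MUL→r4 ⇒ no(FU)  {2A/0Mu/0Ld/1B | 1r 2w}
  5. BR ⇒ no(RD_PORT)  {2A/0Mu/0Ld/1B | 1r 2w}
  6. ALU→r6 ⇒ no(RD_PORT)  {2A/0Mu/0Ld/1B | 1r 2w}
  7. ALU→r1 ⇒ go  {1A/0Mu/0Ld/1B | 0r 1w}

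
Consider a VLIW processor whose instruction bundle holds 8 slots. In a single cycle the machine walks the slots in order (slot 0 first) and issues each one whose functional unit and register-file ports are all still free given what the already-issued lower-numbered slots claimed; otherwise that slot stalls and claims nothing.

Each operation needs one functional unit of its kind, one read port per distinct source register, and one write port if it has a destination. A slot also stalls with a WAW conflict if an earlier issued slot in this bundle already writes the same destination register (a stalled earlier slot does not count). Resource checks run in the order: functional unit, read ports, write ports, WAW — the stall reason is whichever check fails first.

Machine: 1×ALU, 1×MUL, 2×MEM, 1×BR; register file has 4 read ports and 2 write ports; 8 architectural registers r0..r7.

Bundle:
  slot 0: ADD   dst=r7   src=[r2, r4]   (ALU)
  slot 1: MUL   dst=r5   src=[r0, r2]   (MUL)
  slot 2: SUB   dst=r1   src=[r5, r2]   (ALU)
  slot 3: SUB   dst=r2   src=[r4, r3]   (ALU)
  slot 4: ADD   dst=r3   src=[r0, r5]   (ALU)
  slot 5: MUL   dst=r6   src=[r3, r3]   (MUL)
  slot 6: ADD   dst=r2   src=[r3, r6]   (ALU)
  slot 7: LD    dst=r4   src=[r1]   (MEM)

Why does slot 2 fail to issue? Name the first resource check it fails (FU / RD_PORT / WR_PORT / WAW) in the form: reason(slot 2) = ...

reason(slot 2) = FU

  0. ALU→r7 ⇒ go  {0A/1Mu/2Ld/1B | 2r 1w}
  1. MUL→r5 ⇒ go  {0A/0Mu/2Ld/1B | 0r 0w}
  2. ALU→r1 ⇒ no(FU)  {0A/0Mu/2Ld/1B | 0r 0w}
  3. ALU→r2 ⇒ no(FU)  {0A/0Mu/2Ld/1B | 0r 0w}
  4. ALU→r3 ⇒ no(FU)  {0A/0Mu/2Ld/1B | 0r 0w}
  5. MUL→r6 ⇒ no(FU)  {0A/0Mu/2Ld/1B | 0r 0w}
  6. ALU→r2 ⇒ no(FU)  {0A/0Mu/2Ld/1B | 0r 0w}
  7. MEM→r4 ⇒ no(RD_PORT)  {0A/0Mu/2Ld/1B | 0r 0w}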